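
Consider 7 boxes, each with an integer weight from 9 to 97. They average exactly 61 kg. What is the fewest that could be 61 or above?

The total is 7 × 61 = 427.
Each value short of 61 is at most 60, costing at least 97 − 60 = 37 against the maximum total of 679.
We can afford to lose at most 679 − 427 = 252, so at most ⌊252/37⌋ = 6 fall short, and at least 1 are ≥ 61.
Exactly 1 works: 1 value at 97 and 6 at 60 total 457; lower one of the high values by 30 (still ≥ 61) to hit 427.

1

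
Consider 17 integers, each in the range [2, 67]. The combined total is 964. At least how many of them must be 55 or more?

4

Each value short of 55 is at most 54, costing at least 67 − 54 = 13 against the maximum total of 1139.
We can afford to lose at most 1139 − 964 = 175, so at most ⌊175/13⌋ = 13 fall short, and at least 4 are ≥ 55.
Exactly 4 works: 4 values at 67 and 13 at 54 total 970; lower one of the high values by 6 (still ≥ 55) to hit 964.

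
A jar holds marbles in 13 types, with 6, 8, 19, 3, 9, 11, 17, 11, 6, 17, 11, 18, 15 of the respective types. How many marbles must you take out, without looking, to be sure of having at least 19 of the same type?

151

In the worst case you take as many as possible of each type without reaching 19: 6 + 8 + 18 + 3 + 9 + 11 + 17 + 11 + 6 + 17 + 11 + 18 + 15 = 150.
The next one must give 19 of some type, so 150 + 1 = 151.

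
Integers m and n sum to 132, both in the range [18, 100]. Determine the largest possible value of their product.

mn = m(132 − m) is maximized when m is as near 132/2 as the bounds allow.
Taking m = 66 and n = 66 (both in [18, 100]) gives mn = 4356.

4356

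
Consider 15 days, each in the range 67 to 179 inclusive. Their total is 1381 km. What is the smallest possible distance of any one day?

67

To make one day as small as possible, make the other 14 as large as possible.
The other 14 can take up 14 × 179 = 2506 ≥ 1381 − 67, so one day can sit at its floor of 67.
Achievable: one at 67 and the other 14 totalling 1314, which fits since 14 × 67 ≤ 1314 ≤ 14 × 179.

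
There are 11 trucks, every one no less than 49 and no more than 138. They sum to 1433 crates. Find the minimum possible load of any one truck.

53

To make one truck as small as possible, make the other 10 as large as possible.
The other 10 contribute at most 10 × 138 = 1380, leaving at least 1433 − 1380 = 53.
Since 53 ≥ 49, this is achievable: one at 53 and 10 at 138.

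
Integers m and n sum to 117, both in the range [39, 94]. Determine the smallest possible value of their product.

Since m + n is fixed, pushing one of them to its bound minimizes the product.
At the endpoint m = 39, n = 117 − 39 = 78, so mn = 39 × 78 = 3042.

3042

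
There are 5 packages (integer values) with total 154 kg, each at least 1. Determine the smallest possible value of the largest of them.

31

If every one of the 5 were at most 30, the total would be at most 5 × 30 = 150 < 154.
Taking 1 copy of 30 and 4 copies of 31 gives exactly 154, so 31 is attained.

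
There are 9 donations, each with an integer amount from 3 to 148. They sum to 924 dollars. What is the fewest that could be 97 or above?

2

Suppose at most 9 − j of them reach 97; then j values are ≤ 96 and the rest ≤ 148.
The total is then ≤ 96·j + 148·(9 − j) = 1332 − 52j. For this to be ≥ 924 we need j ≤ 7, so at least 9 − 7 = 2 must reach 97.
Exactly 2 works: 2 values at 148 and 7 at 96 total 968; lower one of the high values by 44 (still ≥ 97) to hit 924.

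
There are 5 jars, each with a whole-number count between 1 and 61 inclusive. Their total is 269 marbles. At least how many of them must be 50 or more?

2

Each value short of 50 is at most 49, costing at least 61 − 49 = 12 against the maximum total of 305.
We can afford to lose at most 305 − 269 = 36, so at most ⌊36/12⌋ = 3 fall short, and at least 2 are ≥ 50.
Exactly 2 works: 2 values at 61 and 3 at 49 total 269.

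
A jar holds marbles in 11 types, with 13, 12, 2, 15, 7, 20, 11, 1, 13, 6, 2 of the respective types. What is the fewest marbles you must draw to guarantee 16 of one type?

98

In the worst case you take as many as possible of each type without reaching 16: 13 + 12 + 2 + 15 + 7 + 15 + 11 + 1 + 13 + 6 + 2 = 97.
The next one must give 16 of some type, so 97 + 1 = 98.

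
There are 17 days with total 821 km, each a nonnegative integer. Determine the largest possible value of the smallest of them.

The 17 values sum to 821, so their minimum is at most ⌊821/17⌋ = 48.
Taking 12 copies of 48 and 5 copies of 49 gives exactly 821, so 48 is attained.

48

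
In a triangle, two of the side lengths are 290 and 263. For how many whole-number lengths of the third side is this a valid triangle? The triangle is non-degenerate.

The triangle inequality gives |290 − 263| < c < 290 + 263, i.e. 27 < c < 553.
So c can be any integer from 28 to 552: 525 values.

525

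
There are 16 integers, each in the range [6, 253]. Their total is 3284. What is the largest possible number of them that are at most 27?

3

Suppose k of them are at most 27. Those contribute at most 27 each and the rest at most 253 each.
So the total is at most 27k + 253(16 − k) = 4048 − 226k. This must still be ≥ 3284, so k ≤ 3.
k = 3 is achieved by 3 values at 27 and 13 at 253, total 3370; lower one of the 253's by 86 (still > 27) to reach 3284.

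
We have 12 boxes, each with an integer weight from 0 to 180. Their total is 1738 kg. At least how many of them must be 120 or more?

Suppose at most 12 − j of them reach 120; then j values are ≤ 119 and the rest ≤ 180.
The total is then ≤ 119·j + 180·(12 − j) = 2160 − 61j. For this to be ≥ 1738 we need j ≤ 6, so at least 12 − 6 = 6 must reach 120.
Exactly 6 works: 6 values at 180 and 6 at 119 total 1794; lower one of the high values by 56 (still ≥ 120) to hit 1738.

6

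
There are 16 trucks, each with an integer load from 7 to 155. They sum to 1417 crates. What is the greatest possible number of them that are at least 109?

12

With k values at 109 or above and the rest at least 7, the sum is at least 112 + 102k.
Since the sum is 1417, we need 102k ≤ 1305, i.e. k ≤ 12.
k = 12 is achieved by 12 values at 109 and 4 at 7, total 1336; add 81 to one value (staying below 109) to reach 1417.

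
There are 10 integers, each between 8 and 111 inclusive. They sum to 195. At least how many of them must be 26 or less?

Each value above 26 is at least 27, contributing at least 27 − 8 = 19 above the floor 8.
The sum exceeds the floor total 80 by 115, so at most ⌊115/19⌋ = 6 exceed 26, and at least 4 are ≤ 26.
Exactly 4 works: 4 values at 8 and 6 at 27 total 194; raise one of the low values by 1 (still ≤ 26) to hit 195.

4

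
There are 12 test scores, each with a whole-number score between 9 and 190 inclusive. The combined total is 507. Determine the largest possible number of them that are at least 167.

2

If k of the values are ≥ 167, the total is ≥ 167k + 9(12 − k).
Setting 167k + 9(12 − k) ≤ 507 gives 158k ≤ 399, so k ≤ 2.
k = 2 is achieved by 2 values at 167 and 10 at 9, total 424; add 83 to one value (staying below 167) to reach 507.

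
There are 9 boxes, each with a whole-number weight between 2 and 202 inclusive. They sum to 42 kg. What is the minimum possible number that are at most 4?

If only k of them are at most 4, the other 9 − k are at least 5, so the total is at least (9 − k)·5 + k·2.
This is ≤ 42, so (9 − k)·5 + 2k ≤ 42, which gives k ≥ 1.
Exactly 1 works: 1 value at 2 and 8 at 5 total 42.

1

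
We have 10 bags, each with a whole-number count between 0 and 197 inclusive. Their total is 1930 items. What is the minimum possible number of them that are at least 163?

Suppose at most 10 − j of them reach 163; then j values are ≤ 162 and the rest ≤ 197.
The total is then ≤ 162·j + 197·(10 − j) = 1970 − 35j. For this to be ≥ 1930 we need j ≤ 1, so at least 10 − 1 = 9 must reach 163.
Exactly 9 works: 9 values at 197 and 1 at 162 total 1935; lower one of the high values by 5 (still ≥ 163) to hit 1930.

9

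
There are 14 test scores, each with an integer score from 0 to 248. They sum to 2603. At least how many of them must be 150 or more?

Each value short of 150 is at most 149, costing at least 248 − 149 = 99 against the maximum total of 3472.
We can afford to lose at most 3472 − 2603 = 869, so at most ⌊869/99⌋ = 8 fall short, and at least 6 are ≥ 150.
Exactly 6 works: 6 values at 248 and 8 at 149 total 2680; lower one of the high values by 77 (still ≥ 150) to hit 2603.

6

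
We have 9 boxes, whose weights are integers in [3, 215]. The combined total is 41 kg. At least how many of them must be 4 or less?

Let j be the number exceeding 4. Then the total is ≥ 5·j + 3·(9 − j) = 27 + 2j.
So 2j ≤ 14 and j ≤ 7; hence at least 9 − 7 = 2 are ≤ 4.
Exactly 2 works: 2 values at 3 and 7 at 5 total 41.

2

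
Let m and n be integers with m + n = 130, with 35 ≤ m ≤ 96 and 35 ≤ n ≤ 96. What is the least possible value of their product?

For a fixed sum, mn is smallest when m and n are as far apart as possible.
At the endpoint m = 35, n = 130 − 35 = 95, so mn = 35 × 95 = 3325.

3325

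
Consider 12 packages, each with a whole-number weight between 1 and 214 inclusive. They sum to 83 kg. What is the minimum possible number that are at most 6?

1

Let j be the number exceeding 6. Then the total is ≥ 7·j + 1·(12 − j) = 12 + 6j.
So 6j ≤ 71 and j ≤ 11; hence at least 12 − 11 = 1 are ≤ 6.
Exactly 1 works: 1 value at 1 and 11 at 7 total 78; raise one of the low values by 5 (still ≤ 6) to hit 83.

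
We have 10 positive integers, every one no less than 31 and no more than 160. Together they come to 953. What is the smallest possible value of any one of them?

31

To make one integer as small as possible, make the other 9 as large as possible.
The other 9 can take up 9 × 160 = 1440 ≥ 953 − 31, so one integer can sit at its floor of 31.
Achievable: one at 31 and the other 9 totalling 922, which fits since 9 × 31 ≤ 922 ≤ 9 × 160.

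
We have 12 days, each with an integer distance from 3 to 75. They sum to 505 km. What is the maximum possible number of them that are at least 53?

If k of the values are ≥ 53, the total is ≥ 53k + 3(12 − k).
Setting 53k + 3(12 − k) ≤ 505 gives 50k ≤ 469, so k ≤ 9.
k = 9 is achieved by 9 values at 53 and 3 at 3, total 486; add 19 to one value (staying below 53) to reach 505.

9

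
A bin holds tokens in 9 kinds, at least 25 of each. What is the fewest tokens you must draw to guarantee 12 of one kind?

100

In the worst case you draw 11 of each of the 9 kinds: 9 × 11 = 99.
One more forces 12 of some kind, so 99 + 1 = 100.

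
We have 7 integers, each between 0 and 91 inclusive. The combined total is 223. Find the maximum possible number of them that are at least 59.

3

With k values at 59 or above and the rest at least 0, the sum is at least 0 + 59k.
Since the sum is 223, we need 59k ≤ 223, i.e. k ≤ 3.
k = 3 is achieved by 3 values at 59 and 4 at 0, total 177; add 46 to one value (staying below 59) to reach 223.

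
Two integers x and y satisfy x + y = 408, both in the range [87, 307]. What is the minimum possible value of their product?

xy = x(408 − x) is concave in x, so over [101, 307] it is minimized at an endpoint.
At the endpoint x = 101, y = 408 − 101 = 307, so xy = 101 × 307 = 31007.

31007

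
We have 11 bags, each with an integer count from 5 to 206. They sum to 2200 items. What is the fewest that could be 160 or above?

Suppose at most 11 − j of them reach 160; then j values are ≤ 159 and the rest ≤ 206.
The total is then ≤ 159·j + 206·(11 − j) = 2266 − 47j. For this to be ≥ 2200 we need j ≤ 1, so at least 11 − 1 = 10 must reach 160.
Exactly 10 works: 10 values at 206 and 1 at 159 total 2219; lower one of the high values by 19 (still ≥ 160) to hit 2200.

10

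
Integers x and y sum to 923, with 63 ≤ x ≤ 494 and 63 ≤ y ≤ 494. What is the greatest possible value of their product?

xy = x(923 − x) is maximized when x is as near 923/2 as the bounds allow.
Taking x = 461 and y = 462 (both in [63, 494]) gives xy = 212982.

212982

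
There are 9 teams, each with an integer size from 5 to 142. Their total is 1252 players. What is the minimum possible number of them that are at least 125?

8

Suppose at most 9 − j of them reach 125; then j values are ≤ 124 and the rest ≤ 142.
The total is then ≤ 124·j + 142·(9 − j) = 1278 − 18j. For this to be ≥ 1252 we need j ≤ 1, so at least 9 − 1 = 8 must reach 125.
Exactly 8 works: 8 values at 142 and 1 at 124 total 1260; lower one of the high values by 8 (still ≥ 125) to hit 1252.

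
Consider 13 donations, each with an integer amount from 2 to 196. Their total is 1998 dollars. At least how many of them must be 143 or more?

3

If only k of them are at least 143, the other 13 − k are at most 142, so the total is at most k·196 + (13 − k)·142.
This must reach 1998, so k·196 + (13 − k)·142 ≥ 1998, giving k ≥ 3.
Exactly 3 works: 3 values at 196 and 10 at 142 total 2008; lower one of the high values by 10 (still ≥ 143) to hit 1998.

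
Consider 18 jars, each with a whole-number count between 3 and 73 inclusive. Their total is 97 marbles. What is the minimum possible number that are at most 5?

Let j be the number exceeding 5. Then the total is ≥ 6·j + 3·(18 − j) = 54 + 3j.
So 3j ≤ 43 and j ≤ 14; hence at least 18 − 14 = 4 are ≤ 5.
Exactly 4 works: 4 values at 3 and 14 at 6 total 96; raise one of the low values by 1 (still ≤ 5) to hit 97.

4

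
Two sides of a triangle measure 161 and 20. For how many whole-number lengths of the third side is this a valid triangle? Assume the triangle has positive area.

The triangle inequality gives |161 − 20| < c < 161 + 20, i.e. 141 < c < 181.
So c can be any integer from 142 to 180: 39 values.

39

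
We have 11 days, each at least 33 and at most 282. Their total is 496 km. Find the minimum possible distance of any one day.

Minimizing one value means maximizing the remaining 10.
The other 10 can take up 10 × 282 = 2820 ≥ 496 − 33, so one day can sit at its floor of 33.
Achievable: one at 33 and the other 10 totalling 463, which fits since 10 × 33 ≤ 463 ≤ 10 × 282.

33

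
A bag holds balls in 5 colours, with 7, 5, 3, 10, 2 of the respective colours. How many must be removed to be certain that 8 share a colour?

25

In the worst case you take as many as possible of each colour without reaching 8: 7 + 5 + 3 + 7 + 2 = 24.
The next one must give 8 of some colour, so 24 + 1 = 25.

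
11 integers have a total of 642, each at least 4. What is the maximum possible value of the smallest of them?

If every one of the 11 were at least 59, the total would be at least 11 × 59 = 649 > 642.
Equality holds with 7 values of 58 and 4 values of 59.

58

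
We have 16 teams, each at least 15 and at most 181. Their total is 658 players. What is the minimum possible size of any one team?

15

Minimizing one value means maximizing the remaining 15.
The other 15 can take up 15 × 181 = 2715 ≥ 658 − 15, so one team can sit at its floor of 15.
Achievable: one at 15 and the other 15 totalling 643, which fits since 15 × 15 ≤ 643 ≤ 15 × 181.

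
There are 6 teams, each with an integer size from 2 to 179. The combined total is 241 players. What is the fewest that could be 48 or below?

Let j be the number exceeding 48. Then the total is ≥ 49·j + 2·(6 − j) = 12 + 47j.
So 47j ≤ 229 and j ≤ 4; hence at least 6 − 4 = 2 are ≤ 48.
Exactly 2 works: 2 values at 2 and 4 at 49 total 200; raise one of the low values by 41 (still ≤ 48) to hit 241.

2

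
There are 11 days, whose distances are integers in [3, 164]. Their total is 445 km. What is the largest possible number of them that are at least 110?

3

With k values at 110 or above and the rest at least 3, the sum is at least 33 + 107k.
Since the sum is 445, we need 107k ≤ 412, i.e. k ≤ 3.
k = 3 is achieved by 3 values at 110 and 8 at 3, total 354; add 91 to one value (staying below 110) to reach 445.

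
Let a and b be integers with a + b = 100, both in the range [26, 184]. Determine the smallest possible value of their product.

1924

Since a + b is fixed, pushing one of them to its bound minimizes the product.
The extreme feasible split is a = 26, b = 74, giving ab = 1924.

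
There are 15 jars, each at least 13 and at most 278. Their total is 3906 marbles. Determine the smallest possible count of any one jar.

Minimizing one value means maximizing the remaining 14.
The other 14 contribute at most 14 × 278 = 3892, leaving at least 3906 − 3892 = 14.
Since 14 ≥ 13, this is achievable: one at 14 and 14 at 278.

14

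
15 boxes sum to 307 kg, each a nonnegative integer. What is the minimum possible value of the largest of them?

21

Some value must be at least ⌈307/15⌉ = 21, since 15 × 20 = 300 < 307.
Achievable: 7 of them at 21 and 8 at 20 total 307.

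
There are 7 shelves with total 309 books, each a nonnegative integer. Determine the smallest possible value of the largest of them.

The 7 values sum to 309, so their maximum is at least ⌈309/7⌉ = 45.
Achievable: 1 of them at 45 and 6 at 44 total 309.

45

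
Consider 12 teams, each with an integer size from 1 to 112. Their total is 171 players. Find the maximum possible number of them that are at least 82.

1

Suppose k of them are at least 82. Those contribute at least 82 each and the other 12 − k at least 1 each.
So the total is at least 82k + 1(12 − k) = 12 + 81k. This must be ≤ 171, giving k ≤ 1.
k = 1 is achieved by 1 value at 82 and 11 at 1, total 93; add 78 to one value (staying below 82) to reach 171.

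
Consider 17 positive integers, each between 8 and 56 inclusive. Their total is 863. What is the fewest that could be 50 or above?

5

Suppose at most 17 − j of them reach 50; then j values are ≤ 49 and the rest ≤ 56.
The total is then ≤ 49·j + 56·(17 − j) = 952 − 7j. For this to be ≥ 863 we need j ≤ 12, so at least 17 − 12 = 5 must reach 50.
Exactly 5 works: 5 values at 56 and 12 at 49 total 868; lower one of the high values by 5 (still ≥ 50) to hit 863.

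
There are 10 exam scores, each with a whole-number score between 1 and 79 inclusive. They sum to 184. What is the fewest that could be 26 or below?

4

Each value above 26 is at least 27, contributing at least 27 − 1 = 26 above the floor 1.
The sum exceeds the floor total 10 by 174, so at most ⌊174/26⌋ = 6 exceed 26, and at least 4 are ≤ 26.
Exactly 4 works: 4 values at 1 and 6 at 27 total 166; raise one of the low values by 18 (still ≤ 26) to hit 184.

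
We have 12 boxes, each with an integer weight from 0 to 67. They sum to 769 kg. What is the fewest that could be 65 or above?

1

Suppose at most 12 − j of them reach 65; then j values are ≤ 64 and the rest ≤ 67.
The total is then ≤ 64·j + 67·(12 − j) = 804 − 3j. For this to be ≥ 769 we need j ≤ 11, so at least 12 − 11 = 1 must reach 65.
Exactly 1 works: 1 value at 67 and 11 at 64 total 771; lower one of the high values by 2 (still ≥ 65) to hit 769.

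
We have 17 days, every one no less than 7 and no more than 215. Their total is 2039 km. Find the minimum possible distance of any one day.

7

Minimizing one value means maximizing the remaining 16.
The other 16 can take up 16 × 215 = 3440 ≥ 2039 − 7, so one day can sit at its floor of 7.
Achievable: one at 7 and the other 16 totalling 2032, which fits since 16 × 7 ≤ 2032 ≤ 16 × 215.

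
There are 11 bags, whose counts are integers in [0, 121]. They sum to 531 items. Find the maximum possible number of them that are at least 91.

With k values at 91 or above and the rest at least 0, the sum is at least 0 + 91k.
Since the sum is 531, we need 91k ≤ 531, i.e. k ≤ 5.
k = 5 is achieved by 5 values at 91 and 6 at 0, total 455; add 76 to one value (staying below 91) to reach 531.

5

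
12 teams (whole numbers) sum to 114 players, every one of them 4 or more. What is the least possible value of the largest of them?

If every one of the 12 were at most 9, the total would be at most 12 × 9 = 108 < 114.
Taking 6 copies of 9 and 6 copies of 10 gives exactly 114, so 10 is attained.

10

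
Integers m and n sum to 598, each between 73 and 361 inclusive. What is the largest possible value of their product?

mn = m(598 − m) is maximized when m is as near 598/2 as the bounds allow.
Taking m = 299 and n = 299 (both in [73, 361]) gives mn = 89401.

89401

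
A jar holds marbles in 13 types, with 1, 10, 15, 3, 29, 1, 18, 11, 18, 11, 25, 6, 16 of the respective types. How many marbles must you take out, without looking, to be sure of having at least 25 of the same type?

159

In the worst case you take as many as possible of each type without reaching 25: 1 + 10 + 15 + 3 + 24 + 1 + 18 + 11 + 18 + 11 + 24 + 6 + 16 = 158.
The next one must give 25 of some type, so 158 + 1 = 159.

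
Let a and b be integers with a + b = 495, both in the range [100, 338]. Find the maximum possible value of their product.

61256

With a + b fixed, ab peaks when the two are closest together.
Taking a = 247 and b = 248 (both in [100, 338]) gives ab = 61256.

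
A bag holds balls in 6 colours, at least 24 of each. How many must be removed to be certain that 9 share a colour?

In the worst case you draw 8 of each of the 6 colours: 6 × 8 = 48.
One more forces 9 of some colour, so 48 + 1 = 49.

49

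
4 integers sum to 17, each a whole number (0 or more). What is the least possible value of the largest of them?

5

Some value must be at least ⌈17/4⌉ = 5, since 4 × 4 = 16 < 17.
Achievable: 1 of them at 5 and 3 at 4 total 17.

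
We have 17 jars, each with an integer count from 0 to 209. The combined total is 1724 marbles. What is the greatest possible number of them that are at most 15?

9

Each value at 15 or below falls at least 209 − 15 = 194 short of the ceiling 209.
The ceiling total is 17 × 209 = 3553, and we need 1724, so at most ⌊(3553 − 1724)/194⌋ = 9 can be that low.
k = 9 is achieved by 9 values at 15 and 8 at 209, total 1807; lower one of the 209's by 83 (still > 15) to reach 1724.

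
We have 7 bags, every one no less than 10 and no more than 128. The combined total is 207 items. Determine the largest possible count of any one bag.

128

To make one bag as large as possible, make the other 6 as small as possible.
The other 6 contribute at least 6 × 10 = 60, leaving at most 207 − 60 = 147.
But each bag is capped at 128, so the maximum is 128.
Achievable: one at 128 and the other 6 totalling 79, which fits since 6 × 10 ≤ 79 ≤ 6 × 128.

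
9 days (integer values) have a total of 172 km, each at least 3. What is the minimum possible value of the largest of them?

20

If every one of the 9 were at most 19, the total would be at most 9 × 19 = 171 < 172.
Achievable: 1 of them at 20 and 8 at 19 total 172.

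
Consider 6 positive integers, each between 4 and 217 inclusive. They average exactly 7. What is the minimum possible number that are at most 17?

The total is 6 × 7 = 42.
Let j be the number exceeding 17. Then the total is ≥ 18·j + 4·(6 − j) = 24 + 14j.
So 14j ≤ 18 and j ≤ 1; hence at least 6 − 1 = 5 are ≤ 17.
Exactly 5 works: 5 values at 4 and 1 at 18 total 38; raise one of the low values by 4 (still ≤ 17) to hit 42.

5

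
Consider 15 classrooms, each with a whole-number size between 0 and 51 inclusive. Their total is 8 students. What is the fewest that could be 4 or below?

Each value above 4 is at least 5, contributing at least 5 − 0 = 5 above the floor 0.
The sum exceeds the floor total 0 by 8, so at most ⌊8/5⌋ = 1 exceed 4, and at least 14 are ≤ 4.
Exactly 14 works: 14 values at 0 and 1 at 5 total 5; raise one of the low values by 3 (still ≤ 4) to hit 8.

14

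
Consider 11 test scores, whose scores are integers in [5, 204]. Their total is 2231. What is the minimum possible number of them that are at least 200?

If only k of them are at least 200, the other 11 − k are at most 199, so the total is at most k·204 + (11 − k)·199.
This must reach 2231, so k·204 + (11 − k)·199 ≥ 2231, giving k ≥ 9.
Exactly 9 works: 9 values at 204 and 2 at 199 total 2234; lower one of the high values by 3 (still ≥ 200) to hit 2231.

9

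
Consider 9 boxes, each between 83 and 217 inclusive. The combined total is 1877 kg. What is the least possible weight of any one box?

Minimizing one value means maximizing the remaining 8.
The other 8 contribute at most 8 × 217 = 1736, leaving at least 1877 − 1736 = 141.
Since 141 ≥ 83, this is achievable: one at 141 and 8 at 217.

141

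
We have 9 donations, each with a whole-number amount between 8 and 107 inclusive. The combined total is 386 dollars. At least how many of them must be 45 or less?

1

Each value above 45 is at least 46, contributing at least 46 − 8 = 38 above the floor 8.
The sum exceeds the floor total 72 by 314, so at most ⌊314/38⌋ = 8 exceed 45, and at least 1 are ≤ 45.
Exactly 1 works: 1 value at 8 and 8 at 46 total 376; raise one of the low values by 10 (still ≤ 45) to hit 386.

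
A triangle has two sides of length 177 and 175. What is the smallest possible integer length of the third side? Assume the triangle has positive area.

3

The third side must exceed |177 − 175| = 2.
The smallest integer above 2 is 3.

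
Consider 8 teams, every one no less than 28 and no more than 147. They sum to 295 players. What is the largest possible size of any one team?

99

To make one team as large as possible, make the other 7 as small as possible.
The other 7 contribute at least 7 × 28 = 196, leaving at most 295 − 196 = 99.
Since 99 ≤ 147, this is achievable: one at 99 and 7 at 28.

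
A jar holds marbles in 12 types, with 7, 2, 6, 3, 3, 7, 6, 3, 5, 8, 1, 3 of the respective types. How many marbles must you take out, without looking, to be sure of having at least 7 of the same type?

In the worst case you take as many as possible of each type without reaching 7: 6 + 2 + 6 + 3 + 3 + 6 + 6 + 3 + 5 + 6 + 1 + 3 = 50.
The next one must give 7 of some type, so 50 + 1 = 51.

51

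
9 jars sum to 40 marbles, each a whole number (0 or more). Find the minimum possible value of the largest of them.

Some value must be at least ⌈40/9⌉ = 5, since 9 × 4 = 36 < 40.
Taking 5 copies of 4 and 4 copies of 5 gives exactly 40, so 5 is attained.

5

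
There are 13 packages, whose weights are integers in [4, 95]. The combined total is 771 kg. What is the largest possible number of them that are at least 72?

10

With k values at 72 or above and the rest at least 4, the sum is at least 52 + 68k.
Since the sum is 771, we need 68k ≤ 719, i.e. k ≤ 10.
k = 10 is achieved by 10 values at 72 and 3 at 4, total 732; add 39 to one value (staying below 72) to reach 771.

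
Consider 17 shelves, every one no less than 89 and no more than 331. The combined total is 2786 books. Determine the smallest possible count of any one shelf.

89

Minimizing one value means maximizing the remaining 16.
The other 16 can take up 16 × 331 = 5296 ≥ 2786 − 89, so one shelf can sit at its floor of 89.
Achievable: one at 89 and the other 16 totalling 2697, which fits since 16 × 89 ≤ 2697 ≤ 16 × 331.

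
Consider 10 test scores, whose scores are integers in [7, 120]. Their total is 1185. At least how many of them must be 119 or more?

Suppose at most 10 − j of them reach 119; then j values are ≤ 118 and the rest ≤ 120.
The total is then ≤ 118·j + 120·(10 − j) = 1200 − 2j. For this to be ≥ 1185 we need j ≤ 7, so at least 10 − 7 = 3 must reach 119.
Exactly 3 works: 3 values at 120 and 7 at 118 total 1186; lower one of the high values by 1 (still ≥ 119) to hit 1185.

3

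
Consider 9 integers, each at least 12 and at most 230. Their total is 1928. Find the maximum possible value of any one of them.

230

To make one integer as large as possible, make the other 8 as small as possible.
The other 8 contribute at least 8 × 12 = 96, leaving at most 1928 − 96 = 1832.
But each integer is capped at 230, so the maximum is 230.
Achievable: one at 230 and the other 8 totalling 1698, which fits since 8 × 12 ≤ 1698 ≤ 8 × 230.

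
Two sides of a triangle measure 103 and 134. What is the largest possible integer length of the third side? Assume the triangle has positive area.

The third side must be less than 103 + 134 = 237.
The largest integer below 237 is 236.

236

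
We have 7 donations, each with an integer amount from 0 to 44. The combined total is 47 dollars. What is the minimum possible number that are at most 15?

5

Let j be the number exceeding 15. Then the total is ≥ 16·j + 0·(7 − j) = 0 + 16j.
So 16j ≤ 47 and j ≤ 2; hence at least 7 − 2 = 5 are ≤ 15.
Exactly 5 works: 5 values at 0 and 2 at 16 total 32; raise one of the low values by 15 (still ≤ 15) to hit 47.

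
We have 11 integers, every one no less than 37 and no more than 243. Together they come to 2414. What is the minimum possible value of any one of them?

To make one integer as small as possible, make the other 10 as large as possible.
The other 10 can take up 10 × 243 = 2430 ≥ 2414 − 37, so one integer can sit at its floor of 37.
Achievable: one at 37 and the other 10 totalling 2377, which fits since 10 × 37 ≤ 2377 ≤ 10 × 243.

37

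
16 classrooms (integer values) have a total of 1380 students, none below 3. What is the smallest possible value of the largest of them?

87

The 16 values sum to 1380, so their maximum is at least ⌈1380/16⌉ = 87.
Equality holds with 4 values of 87 and 12 values of 86.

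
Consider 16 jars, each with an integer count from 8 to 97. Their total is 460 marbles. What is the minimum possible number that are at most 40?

If only k of them are at most 40, the other 16 − k are at least 41, so the total is at least (16 − k)·41 + k·8.
This is ≤ 460, so (16 − k)·41 + 8k ≤ 460, which gives k ≥ 6.
Exactly 6 works: 6 values at 8 and 10 at 41 total 458; raise one of the low values by 2 (still ≤ 40) to hit 460.

6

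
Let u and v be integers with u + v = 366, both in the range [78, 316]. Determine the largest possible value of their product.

uv = u(366 − u) is maximized when u is as near 366/2 as the bounds allow.
Taking u = 183 and v = 183 (both in [78, 316]) gives uv = 33489.

33489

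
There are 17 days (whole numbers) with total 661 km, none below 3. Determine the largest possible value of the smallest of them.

38

If every one of the 17 were at least 39, the total would be at least 17 × 39 = 663 > 661.
Achievable: 2 of them at 38 and 15 at 39 total 661.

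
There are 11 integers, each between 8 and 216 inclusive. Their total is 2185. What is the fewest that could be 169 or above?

8

Each value short of 169 is at most 168, costing at least 216 − 168 = 48 against the maximum total of 2376.
We can afford to lose at most 2376 − 2185 = 191, so at most ⌊191/48⌋ = 3 fall short, and at least 8 are ≥ 169.
Exactly 8 works: 8 values at 216 and 3 at 168 total 2232; lower one of the high values by 47 (still ≥ 169) to hit 2185.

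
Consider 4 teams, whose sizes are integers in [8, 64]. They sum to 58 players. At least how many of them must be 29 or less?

3

Let j be the number exceeding 29. Then the total is ≥ 30·j + 8·(4 − j) = 32 + 22j.
So 22j ≤ 26 and j ≤ 1; hence at least 4 − 1 = 3 are ≤ 29.
Exactly 3 works: 3 values at 8 and 1 at 30 total 54; raise one of the low values by 4 (still ≤ 29) to hit 58.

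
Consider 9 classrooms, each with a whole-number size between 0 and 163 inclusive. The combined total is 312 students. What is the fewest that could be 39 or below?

Let j be the number exceeding 39. Then the total is ≥ 40·j + 0·(9 − j) = 0 + 40j.
So 40j ≤ 312 and j ≤ 7; hence at least 9 − 7 = 2 are ≤ 39.
Exactly 2 works: 2 values at 0 and 7 at 40 total 280; raise one of the low values by 32 (still ≤ 39) to hit 312.

2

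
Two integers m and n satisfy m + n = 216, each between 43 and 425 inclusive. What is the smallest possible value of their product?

For a fixed sum, mn is smallest when m and n are as far apart as possible.
At the endpoint m = 43, n = 216 − 43 = 173, so mn = 43 × 173 = 7439.

7439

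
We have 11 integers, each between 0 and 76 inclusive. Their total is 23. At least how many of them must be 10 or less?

9

Each value above 10 is at least 11, contributing at least 11 − 0 = 11 above the floor 0.
The sum exceeds the floor total 0 by 23, so at most ⌊23/11⌋ = 2 exceed 10, and at least 9 are ≤ 10.
Exactly 9 works: 9 values at 0 and 2 at 11 total 22; raise one of the low values by 1 (still ≤ 10) to hit 23.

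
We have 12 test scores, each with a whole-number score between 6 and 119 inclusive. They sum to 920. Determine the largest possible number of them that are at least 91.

With k values at 91 or above and the rest at least 6, the sum is at least 72 + 85k.
Since the sum is 920, we need 85k ≤ 848, i.e. k ≤ 9.
k = 9 is achieved by 9 values at 91 and 3 at 6, total 837; add 83 to one value (staying below 91) to reach 920.

9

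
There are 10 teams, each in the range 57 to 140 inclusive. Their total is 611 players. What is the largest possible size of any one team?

To make one team as large as possible, make the other 9 as small as possible.
The other 9 contribute at least 9 × 57 = 513, leaving at most 611 − 513 = 98.
Since 98 ≤ 140, this is achievable: one at 98 and 9 at 57.

98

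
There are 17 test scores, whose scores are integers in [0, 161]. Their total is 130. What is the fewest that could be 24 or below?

If only k of them are at most 24, the other 17 − k are at least 25, so the total is at least (17 − k)·25 + k·0.
This is ≤ 130, so (17 − k)·25 + 0k ≤ 130, which gives k ≥ 12.
Exactly 12 works: 12 values at 0 and 5 at 25 total 125; raise one of the low values by 5 (still ≤ 24) to hit 130.

12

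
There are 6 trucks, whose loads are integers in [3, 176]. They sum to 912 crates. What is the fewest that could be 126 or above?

Suppose at most 6 − j of them reach 126; then j values are ≤ 125 and the rest ≤ 176.
The total is then ≤ 125·j + 176·(6 − j) = 1056 − 51j. For this to be ≥ 912 we need j ≤ 2, so at least 6 − 2 = 4 must reach 126.
Exactly 4 works: 4 values at 176 and 2 at 125 total 954; lower one of the high values by 42 (still ≥ 126) to hit 912.

4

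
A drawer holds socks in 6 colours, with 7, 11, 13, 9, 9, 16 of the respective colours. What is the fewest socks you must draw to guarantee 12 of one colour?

59

In the worst case you take as many as possible of each colour without reaching 12: 7 + 11 + 11 + 9 + 9 + 11 = 58.
The next one must give 12 of some colour, so 58 + 1 = 59.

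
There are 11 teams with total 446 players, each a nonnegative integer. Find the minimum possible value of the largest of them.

41

Some value must be at least ⌈446/11⌉ = 41, since 11 × 40 = 440 < 446.
Equality holds with 6 values of 41 and 5 values of 40.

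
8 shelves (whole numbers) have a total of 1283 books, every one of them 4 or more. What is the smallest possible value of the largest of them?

The average is 1283/8 > 160, so not all 8 can be 160 or less; the largest is ≥ 161.
Taking 5 copies of 160 and 3 copies of 161 gives exactly 1283, so 161 is attained.

161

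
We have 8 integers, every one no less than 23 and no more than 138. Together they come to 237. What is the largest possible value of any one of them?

Maximizing one value means minimizing the remaining 7.
The other 7 contribute at least 7 × 23 = 161, leaving at most 237 − 161 = 76.
Since 76 ≤ 138, this is achievable: one at 76 and 7 at 23.

76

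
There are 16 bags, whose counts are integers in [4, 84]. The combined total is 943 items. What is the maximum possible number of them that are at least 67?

13

Suppose k of them are at least 67. Those contribute at least 67 each and the other 16 − k at least 4 each.
So the total is at least 67k + 4(16 − k) = 64 + 63k. This must be ≤ 943, giving k ≤ 13.
k = 13 is achieved by 13 values at 67 and 3 at 4, total 883; add 60 to one value (staying below 67) to reach 943.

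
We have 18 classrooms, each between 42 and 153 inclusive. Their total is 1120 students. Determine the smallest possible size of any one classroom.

To make one classroom as small as possible, make the other 17 as large as possible.
The other 17 can take up 17 × 153 = 2601 ≥ 1120 − 42, so one classroom can sit at its floor of 42.
Achievable: one at 42 and the other 17 totalling 1078, which fits since 17 × 42 ≤ 1078 ≤ 17 × 153.

42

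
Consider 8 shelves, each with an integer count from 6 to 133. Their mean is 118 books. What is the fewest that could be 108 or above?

The total is 8 × 118 = 944.
If only k of them are at least 108, the other 8 − k are at most 107, so the total is at most k·133 + (8 − k)·107.
This must reach 944, so k·133 + (8 − k)·107 ≥ 944, giving k ≥ 4.
Exactly 4 works: 4 values at 133 and 4 at 107 total 960; lower one of the high values by 16 (still ≥ 108) to hit 944.

4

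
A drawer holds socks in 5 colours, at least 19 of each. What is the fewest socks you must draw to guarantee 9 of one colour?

In the worst case you draw 8 of each of the 5 colours: 5 × 8 = 40.
One more forces 9 of some colour, so 40 + 1 = 41.

41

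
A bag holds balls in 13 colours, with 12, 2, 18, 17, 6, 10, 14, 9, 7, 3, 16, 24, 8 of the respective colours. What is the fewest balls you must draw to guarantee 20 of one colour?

142

In the worst case you take as many as possible of each colour without reaching 20: 12 + 2 + 18 + 17 + 6 + 10 + 14 + 9 + 7 + 3 + 16 + 19 + 8 = 141.
The next one must give 20 of some colour, so 141 + 1 = 142.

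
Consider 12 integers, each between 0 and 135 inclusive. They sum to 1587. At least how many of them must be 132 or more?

4

Suppose at most 12 − j of them reach 132; then j values are ≤ 131 and the rest ≤ 135.
The total is then ≤ 131·j + 135·(12 − j) = 1620 − 4j. For this to be ≥ 1587 we need j ≤ 8, so at least 12 − 8 = 4 must reach 132.
Exactly 4 works: 4 values at 135 and 8 at 131 total 1588; lower one of the high values by 1 (still ≥ 132) to hit 1587.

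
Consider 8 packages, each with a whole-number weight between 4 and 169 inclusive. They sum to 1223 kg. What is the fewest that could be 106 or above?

6

Each value short of 106 is at most 105, costing at least 169 − 105 = 64 against the maximum total of 1352.
We can afford to lose at most 1352 − 1223 = 129, so at most ⌊129/64⌋ = 2 fall short, and at least 6 are ≥ 106.
Exactly 6 works: 6 values at 169 and 2 at 105 total 1224; lower one of the high values by 1 (still ≥ 106) to hit 1223.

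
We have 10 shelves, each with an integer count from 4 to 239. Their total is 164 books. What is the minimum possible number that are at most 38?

7

If only k of them are at most 38, the other 10 − k are at least 39, so the total is at least (10 − k)·39 + k·4.
This is ≤ 164, so (10 − k)·39 + 4k ≤ 164, which gives k ≥ 7.
Exactly 7 works: 7 values at 4 and 3 at 39 total 145; raise one of the low values by 19 (still ≤ 38) to hit 164.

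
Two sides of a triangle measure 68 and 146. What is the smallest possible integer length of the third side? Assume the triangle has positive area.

The third side must exceed |68 − 146| = 78.
The smallest integer above 78 is 79.

79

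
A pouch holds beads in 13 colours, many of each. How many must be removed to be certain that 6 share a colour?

In the worst case you draw 5 of each of the 13 colours: 13 × 5 = 65.
One more forces 6 of some colour, so 65 + 1 = 66.

66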